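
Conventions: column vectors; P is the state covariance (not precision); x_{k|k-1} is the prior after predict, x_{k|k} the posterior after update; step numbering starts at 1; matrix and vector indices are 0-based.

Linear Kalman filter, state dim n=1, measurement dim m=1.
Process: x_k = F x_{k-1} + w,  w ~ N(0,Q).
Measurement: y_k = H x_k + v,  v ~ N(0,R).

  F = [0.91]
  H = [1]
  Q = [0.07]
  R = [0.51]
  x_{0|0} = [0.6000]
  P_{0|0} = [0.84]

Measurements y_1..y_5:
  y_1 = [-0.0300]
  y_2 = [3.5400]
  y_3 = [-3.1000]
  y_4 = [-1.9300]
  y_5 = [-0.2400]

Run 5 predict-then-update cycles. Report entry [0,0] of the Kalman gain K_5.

step 1: x^-=[0.5460]  P^-=[0.7656]  S=[1.2756]  K=[0.6002]  nu=[-0.5760]  x^+=[0.2003]  P^+=[0.3061]
step 2: x^-=[0.1823]  P^-=[0.3235]  S=[0.8335]  K=[0.3881]  nu=[3.3577]  x^+=[1.4854]  P^+=[0.1979]
step 3: x^-=[1.3517]  P^-=[0.2339]  S=[0.7439]  K=[0.3144]  nu=[-4.4517]  x^+=[-0.0480]  P^+=[0.1604]
step 4: x^-=[-0.0437]  P^-=[0.2028]  S=[0.7128]  K=[0.2845]  nu=[-1.8863]  x^+=[-0.5804]  P^+=[0.1451]
step 5: x^-=[-0.5281]  P^-=[0.1902]  S=[0.7002]  K=[0.2716]  nu=[0.2881]  x^+=[-0.4499]  P^+=[0.1385]

K[0,0] = 0.2716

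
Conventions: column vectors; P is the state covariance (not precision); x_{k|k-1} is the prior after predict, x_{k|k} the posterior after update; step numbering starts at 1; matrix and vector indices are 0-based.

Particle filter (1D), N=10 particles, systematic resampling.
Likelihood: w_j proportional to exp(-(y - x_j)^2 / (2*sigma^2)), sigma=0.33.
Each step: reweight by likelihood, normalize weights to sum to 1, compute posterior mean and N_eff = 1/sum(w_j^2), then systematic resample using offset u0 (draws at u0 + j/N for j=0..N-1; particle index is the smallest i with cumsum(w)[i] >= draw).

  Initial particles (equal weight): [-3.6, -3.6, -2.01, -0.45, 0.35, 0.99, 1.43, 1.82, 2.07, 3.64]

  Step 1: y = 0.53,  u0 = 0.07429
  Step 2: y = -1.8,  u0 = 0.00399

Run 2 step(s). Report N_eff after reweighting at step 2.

N_eff = 7.0000

step 1: w=[0.0000, 0.0000, 0.0000, 0.0095, 0.6747, 0.2964, 0.0190, 0.0004, 0.0000, 0.0000]  mean=0.5531  Neff=1.8398  idx=[4, 4, 4, 4, 4, 4, 4, 5, 5, 5]
step 2: w=[0.1429, 0.1429, 0.1429, 0.1429, 0.1429, 0.1429, 0.1429, 0.0000, 0.0000, 0.0000]  mean=0.3500  Neff=7.0000  idx=[0, 0, 1, 2, 2, 3, 4, 4, 5, 6]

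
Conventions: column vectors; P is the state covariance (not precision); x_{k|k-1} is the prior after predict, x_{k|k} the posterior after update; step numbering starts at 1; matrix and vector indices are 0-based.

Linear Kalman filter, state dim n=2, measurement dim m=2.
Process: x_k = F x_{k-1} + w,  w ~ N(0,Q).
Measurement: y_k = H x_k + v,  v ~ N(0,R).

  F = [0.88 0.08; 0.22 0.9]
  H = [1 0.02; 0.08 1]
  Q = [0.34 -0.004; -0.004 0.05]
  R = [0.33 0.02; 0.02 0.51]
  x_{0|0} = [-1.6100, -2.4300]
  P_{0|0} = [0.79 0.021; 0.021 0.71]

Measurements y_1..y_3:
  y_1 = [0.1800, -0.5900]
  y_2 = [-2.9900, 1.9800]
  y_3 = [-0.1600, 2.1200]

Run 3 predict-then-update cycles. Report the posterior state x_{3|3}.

x_post = [-0.6309, 0.3292]

step 1: x^-=[-1.6112, -2.5412]  P^-=[0.9593 0.2171; 0.2171 0.6717]  S=[1.2982 0.3276; 0.3276 1.2225]  K=[0.7310 0.0444; 0.0379 0.5534]  nu=[1.8420, 2.0801]  x^+=[-0.1722, -1.3202]  P^+=[0.2418 0.0179; 0.0179 0.2816]
step 2: x^-=[-0.2571, -1.2260]  P^-=[0.5316 0.0776; 0.0776 0.2969]  S=[0.8648 0.1462; 0.1462 0.8227]  K=[0.6101 0.0376; 0.0354 0.3621]  nu=[-2.7084, 3.2266]  x^+=[-1.7882, -0.1534]  P^+=[0.2018 0.0152; 0.0152 0.1842]
step 3: x^-=[-1.5859, -0.5315]  P^-=[0.4996 0.0607; 0.0607 0.2150]  S=[0.8321 0.1250; 0.1250 0.7379]  K=[0.5965 0.0353; 0.0342 0.2921]  nu=[1.4365, 2.7784]  x^+=[-0.6309, 0.3292]  P^+=[0.1973 0.0141; 0.0141 0.1485]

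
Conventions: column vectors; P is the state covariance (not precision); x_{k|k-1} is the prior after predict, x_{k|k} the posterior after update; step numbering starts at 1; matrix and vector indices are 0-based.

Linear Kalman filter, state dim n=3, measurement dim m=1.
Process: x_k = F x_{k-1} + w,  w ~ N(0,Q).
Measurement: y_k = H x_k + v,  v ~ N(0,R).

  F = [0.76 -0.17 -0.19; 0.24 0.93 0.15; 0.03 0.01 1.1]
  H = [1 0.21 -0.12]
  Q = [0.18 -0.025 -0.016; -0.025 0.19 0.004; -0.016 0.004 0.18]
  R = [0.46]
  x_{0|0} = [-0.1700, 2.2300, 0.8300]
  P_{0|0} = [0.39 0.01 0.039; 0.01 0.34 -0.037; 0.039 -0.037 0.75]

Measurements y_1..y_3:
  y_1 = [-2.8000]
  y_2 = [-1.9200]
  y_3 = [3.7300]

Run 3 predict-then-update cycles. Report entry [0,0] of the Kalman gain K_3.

step 1: x^-=[-0.6660, 2.1576, 0.9302]  P^-=[0.4259 -0.0122 -0.1250; -0.0122 0.5204 0.1066; -0.1250 0.1066 1.0897]  S=[0.9441]  K=[0.4643; 0.0893; -0.2472]  nu=[-2.4755]  x^+=[-1.8155, 1.9366, 1.5422]  P^+=[0.2224 -0.0513 -0.0167; -0.0513 0.5128 0.1274; -0.0167 0.1274 1.0319]
step 2: x^-=[-2.0020, 1.5966, 1.6614]  P^-=[0.3868 -0.1560 -0.2655; -0.1560 0.6810 0.3052; -0.2655 0.3052 1.4306]  S=[0.8803]  K=[0.4384; -0.0564; -0.4238]  nu=[-0.0539]  x^+=[-2.0256, 1.5997, 1.6842]  P^+=[0.2176 -0.1343 -0.1019; -0.1343 0.6782 0.2841; -0.1019 0.2841 1.2724]
step 3: x^-=[-2.1314, 1.2542, 1.8079]  P^-=[0.4537 -0.2826 -0.4168; -0.2826 0.8298 0.4815; -0.4168 0.4815 1.7194]  S=[0.9321]  K=[0.4767; -0.1783; -0.5600]  nu=[5.8150]  x^+=[0.6408, 0.2176, -1.4485]  P^+=[0.2419 -0.2034 -0.1679; -0.2034 0.8001 0.3884; -0.1679 0.3884 1.4270]

K[0,0] = 0.4767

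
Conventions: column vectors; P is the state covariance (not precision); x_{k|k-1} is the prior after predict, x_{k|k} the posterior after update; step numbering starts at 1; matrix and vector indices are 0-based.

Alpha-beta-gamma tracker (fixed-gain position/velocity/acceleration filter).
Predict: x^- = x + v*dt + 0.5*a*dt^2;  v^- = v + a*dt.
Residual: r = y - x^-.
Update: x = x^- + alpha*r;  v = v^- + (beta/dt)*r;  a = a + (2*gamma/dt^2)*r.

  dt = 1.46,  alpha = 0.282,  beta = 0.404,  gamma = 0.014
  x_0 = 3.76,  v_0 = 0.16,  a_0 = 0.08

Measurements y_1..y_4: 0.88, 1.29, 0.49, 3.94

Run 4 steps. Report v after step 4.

v_post = 0.3726

step 1: x_pred=4.0789  r=-3.1989  x^+=3.1768  v^+=-0.6084  a^+=0.0380
step 2: x_pred=2.3291  r=-1.0391  x^+=2.0360  v^+=-0.8404  a^+=0.0243
step 3: x_pred=0.8349  r=-0.3449  x^+=0.7377  v^+=-0.9004  a^+=0.0198
step 4: x_pred=-0.5557  r=4.4957  x^+=0.7121  v^+=0.3726  a^+=0.0789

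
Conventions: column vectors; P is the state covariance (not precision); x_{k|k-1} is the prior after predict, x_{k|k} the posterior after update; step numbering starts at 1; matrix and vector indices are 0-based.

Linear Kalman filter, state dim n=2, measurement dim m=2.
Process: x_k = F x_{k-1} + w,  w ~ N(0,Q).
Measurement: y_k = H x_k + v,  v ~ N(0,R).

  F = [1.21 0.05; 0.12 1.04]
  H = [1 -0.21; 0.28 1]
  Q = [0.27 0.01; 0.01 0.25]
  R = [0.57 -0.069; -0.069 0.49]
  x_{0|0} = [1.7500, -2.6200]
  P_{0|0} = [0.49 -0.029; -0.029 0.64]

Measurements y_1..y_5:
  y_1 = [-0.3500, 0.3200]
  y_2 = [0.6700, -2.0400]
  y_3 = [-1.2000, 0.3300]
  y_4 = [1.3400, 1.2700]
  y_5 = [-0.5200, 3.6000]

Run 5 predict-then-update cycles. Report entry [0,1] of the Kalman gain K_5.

K[0,1] = 0.1851

step 1: x^-=[1.9865, -2.5148]  P^-=[0.9855 0.0778; 0.0778 0.9420]  S=[1.5644 0.0823; 0.0823 1.5529]  K=[0.6092 0.1955; -0.1097 0.6265]  nu=[-2.8646, 2.2786]  x^+=[0.6867, -0.7730]  P^+=[0.3259 -0.0375; -0.0375 0.3250]
step 2: x^-=[0.7923, -0.7215]  P^-=[0.7434 0.0268; 0.0268 0.5969]  S=[1.3285 0.0390; 0.0390 1.1602]  K=[0.5500 0.1840; -0.0896 0.5240]  nu=[-0.2738, -1.5403]  x^+=[0.3583, -1.5041]  P^+=[0.2944 -0.0302; -0.0302 0.2714]
step 3: x^-=[0.3583, -1.5213]  P^-=[0.6981 0.0287; 0.0287 0.5402]  S=[1.2799 0.0400; 0.0400 1.1010]  K=[0.5350 0.1841; -0.0819 0.5009]  nu=[-1.8777, 1.7509]  x^+=[-0.3239, -0.4904]  P^+=[0.2866 -0.0269; -0.0269 0.2586]
step 4: x^-=[-0.4164, -0.5488]  P^-=[0.6870 0.0310; 0.0310 0.5272]  S=[1.2672 0.0418; 0.0418 1.0884]  K=[0.5309 0.1848; -0.0792 0.4954]  nu=[1.6412, 1.9354]  x^+=[0.8125, 0.2799]  P^+=[0.2844 -0.0257; -0.0257 0.2554]
step 5: x^-=[0.9972, 0.3886]  P^-=[0.6840 0.0321; 0.0321 0.5239]  S=[1.2636 0.0427; 0.0427 1.0855]  K=[0.5297 0.1851; -0.0784 0.4940]  nu=[-1.4356, 2.9322]  x^+=[0.7796, 1.9496]  P^+=[0.2838 -0.0253; -0.0253 0.2546]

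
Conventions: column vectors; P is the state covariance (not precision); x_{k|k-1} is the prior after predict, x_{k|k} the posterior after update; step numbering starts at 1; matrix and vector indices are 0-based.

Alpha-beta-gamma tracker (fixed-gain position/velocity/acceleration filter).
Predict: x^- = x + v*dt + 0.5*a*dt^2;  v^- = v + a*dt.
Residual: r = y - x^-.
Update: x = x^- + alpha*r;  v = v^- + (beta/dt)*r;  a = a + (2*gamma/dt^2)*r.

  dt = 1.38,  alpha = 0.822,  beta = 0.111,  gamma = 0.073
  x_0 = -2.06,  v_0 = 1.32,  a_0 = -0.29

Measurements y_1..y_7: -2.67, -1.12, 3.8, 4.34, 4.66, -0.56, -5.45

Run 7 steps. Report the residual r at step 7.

step 1: x_pred=-0.5145  r=-2.1555  x^+=-2.2863  v^+=0.7464  a^+=-0.4552
step 2: x_pred=-1.6897  r=0.5697  x^+=-1.2214  v^+=0.1640  a^+=-0.4116
step 3: x_pred=-1.3870  r=5.1870  x^+=2.8767  v^+=0.0133  a^+=-0.0139
step 4: x_pred=2.8818  r=1.4582  x^+=4.0804  v^+=0.1114  a^+=0.0979
step 5: x_pred=4.3273  r=0.3327  x^+=4.6008  v^+=0.2732  a^+=0.1234
step 6: x_pred=5.0953  r=-5.6553  x^+=0.4466  v^+=-0.0114  a^+=-0.3102
step 7: x_pred=0.1355  r=-5.5855  x^+=-4.4558  v^+=-0.8887  a^+=-0.7384

resid = -5.5855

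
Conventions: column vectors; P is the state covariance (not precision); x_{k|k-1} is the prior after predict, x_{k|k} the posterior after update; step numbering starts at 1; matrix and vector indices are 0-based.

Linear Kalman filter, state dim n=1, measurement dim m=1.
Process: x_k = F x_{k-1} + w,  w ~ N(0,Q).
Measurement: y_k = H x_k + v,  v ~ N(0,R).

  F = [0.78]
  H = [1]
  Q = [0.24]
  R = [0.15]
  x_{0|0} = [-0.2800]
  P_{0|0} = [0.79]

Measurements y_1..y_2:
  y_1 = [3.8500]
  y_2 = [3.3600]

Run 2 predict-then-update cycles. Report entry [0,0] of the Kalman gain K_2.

step 1: x^-=[-0.2184]  P^-=[0.7206]  S=[0.8706]  K=[0.8277]  nu=[4.0684]  x^+=[3.1491]  P^+=[0.1242]
step 2: x^-=[2.4563]  P^-=[0.3155]  S=[0.4655]  K=[0.6778]  nu=[0.9037]  x^+=[3.0688]  P^+=[0.1017]

K[0,0] = 0.6778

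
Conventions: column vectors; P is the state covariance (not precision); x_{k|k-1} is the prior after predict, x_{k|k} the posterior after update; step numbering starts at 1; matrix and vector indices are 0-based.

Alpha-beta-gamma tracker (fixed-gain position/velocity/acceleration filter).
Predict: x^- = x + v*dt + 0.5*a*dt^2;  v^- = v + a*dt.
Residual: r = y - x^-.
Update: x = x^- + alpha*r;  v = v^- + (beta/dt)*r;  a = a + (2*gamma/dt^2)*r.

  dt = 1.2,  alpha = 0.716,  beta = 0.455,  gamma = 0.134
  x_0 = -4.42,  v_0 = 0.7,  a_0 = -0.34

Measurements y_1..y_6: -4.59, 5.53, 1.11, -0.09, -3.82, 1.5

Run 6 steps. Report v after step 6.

step 1: x_pred=-3.8248  r=-0.7652  x^+=-4.3727  v^+=0.0019  a^+=-0.4824
step 2: x_pred=-4.7178  r=10.2478  x^+=2.6196  v^+=3.3086  a^+=1.4248
step 3: x_pred=7.6158  r=-6.5058  x^+=2.9576  v^+=2.5516  a^+=0.2140
step 4: x_pred=6.1736  r=-6.2636  x^+=1.6889  v^+=0.4334  a^+=-0.9517
step 5: x_pred=1.5238  r=-5.3438  x^+=-2.3024  v^+=-2.7348  a^+=-1.9463
step 6: x_pred=-6.9854  r=8.4854  x^+=-0.9099  v^+=-1.8529  a^+=-0.3670

v_post = -1.8529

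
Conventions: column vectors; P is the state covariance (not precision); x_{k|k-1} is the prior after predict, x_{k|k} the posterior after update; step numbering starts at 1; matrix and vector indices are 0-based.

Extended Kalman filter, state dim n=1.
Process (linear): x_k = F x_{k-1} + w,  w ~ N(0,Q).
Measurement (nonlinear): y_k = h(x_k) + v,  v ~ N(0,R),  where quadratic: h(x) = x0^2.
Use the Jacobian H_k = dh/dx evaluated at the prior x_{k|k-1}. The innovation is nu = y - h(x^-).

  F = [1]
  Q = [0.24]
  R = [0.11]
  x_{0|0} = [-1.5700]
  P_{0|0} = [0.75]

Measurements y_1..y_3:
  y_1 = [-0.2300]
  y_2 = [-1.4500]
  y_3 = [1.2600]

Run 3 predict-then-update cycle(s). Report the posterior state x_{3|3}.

step 1: x^-=[-1.5700]  P^-=[0.9900]  H_jac=[-3.1400]  S=[9.8710]  K=[-0.3149]  nu=[-2.6949]  x^+=[-0.7213]  P^+=[0.0110]
step 2: x^-=[-0.7213]  P^-=[0.2510]  H_jac=[-1.4426]  S=[0.6324]  K=[-0.5726]  nu=[-1.9703]  x^+=[0.4069]  P^+=[0.0437]
step 3: x^-=[0.4069]  P^-=[0.2837]  H_jac=[0.8138]  S=[0.2979]  K=[0.7750]  nu=[1.0944]  x^+=[1.2551]  P^+=[0.1048]

x_post = [1.2551]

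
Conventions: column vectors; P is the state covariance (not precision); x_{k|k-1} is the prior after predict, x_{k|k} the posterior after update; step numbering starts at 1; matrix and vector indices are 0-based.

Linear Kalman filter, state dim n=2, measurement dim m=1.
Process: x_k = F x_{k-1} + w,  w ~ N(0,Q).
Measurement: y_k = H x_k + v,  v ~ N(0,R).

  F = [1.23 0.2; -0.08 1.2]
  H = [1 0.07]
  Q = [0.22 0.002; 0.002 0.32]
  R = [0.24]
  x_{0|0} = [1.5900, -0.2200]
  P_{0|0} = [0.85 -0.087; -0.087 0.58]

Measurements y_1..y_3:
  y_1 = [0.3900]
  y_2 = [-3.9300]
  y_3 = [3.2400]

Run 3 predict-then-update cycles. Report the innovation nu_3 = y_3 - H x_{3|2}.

step 1: x^-=[1.9117, -0.3912]  P^-=[1.4864 -0.0695; -0.0695 1.1773]  S=[1.7224]  K=[0.8601; 0.0075]  nu=[-1.4943]  x^+=[0.6264, -0.4024]  P^+=[0.2121 -0.0806; -0.0806 1.1772]
step 2: x^-=[0.6900, -0.5330]  P^-=[0.5483 0.1460; 0.1460 2.0321]  S=[0.8187]  K=[0.6822; 0.3521]  nu=[-4.5827]  x^+=[-2.4363, -2.1465]  P^+=[0.1673 -0.0506; -0.0506 1.9306]
step 3: x^-=[-3.4260, -2.3809]  P^-=[0.5254 0.3749; 0.3749 3.1108]  S=[0.8331]  K=[0.6621; 0.7114]  nu=[6.8326]  x^+=[1.0981, 2.4801]  P^+=[0.1601 -0.0175; -0.0175 2.6892]

innov = [6.8326]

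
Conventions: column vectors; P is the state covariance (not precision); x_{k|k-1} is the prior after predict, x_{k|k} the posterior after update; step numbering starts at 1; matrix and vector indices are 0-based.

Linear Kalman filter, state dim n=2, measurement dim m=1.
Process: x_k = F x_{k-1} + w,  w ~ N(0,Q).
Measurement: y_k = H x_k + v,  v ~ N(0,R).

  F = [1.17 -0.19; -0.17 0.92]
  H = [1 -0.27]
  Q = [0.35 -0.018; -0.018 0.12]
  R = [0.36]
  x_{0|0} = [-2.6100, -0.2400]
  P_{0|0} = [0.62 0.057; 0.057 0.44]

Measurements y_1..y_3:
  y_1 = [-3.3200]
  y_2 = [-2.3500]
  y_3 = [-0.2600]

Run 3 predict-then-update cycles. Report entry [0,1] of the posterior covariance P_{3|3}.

step 1: x^-=[-3.0081, 0.2229]  P^-=[1.1893 -0.1550; -0.1550 0.4925]  S=[1.6689]  K=[0.7377; -0.1726]  nu=[-0.2517]  x^+=[-3.1938, 0.2663]  P^+=[0.2811 0.0574; 0.0574 0.4428]
step 2: x^-=[-3.7873, 0.7880]  P^-=[0.7252 -0.0876; -0.0876 0.4849]  S=[1.1679]  K=[0.6412; -0.1872]  nu=[1.6501]  x^+=[-2.7293, 0.4792]  P^+=[0.2450 0.0525; 0.0525 0.4440]
step 3: x^-=[-3.2843, 0.9048]  P^-=[0.6781 -0.0861; -0.0861 0.4865]  S=[1.1201]  K=[0.6262; -0.1942]  nu=[3.2686]  x^+=[-1.2376, 0.2702]  P^+=[0.2389 0.0501; 0.0501 0.4443]

P_post[0,1] = 0.0501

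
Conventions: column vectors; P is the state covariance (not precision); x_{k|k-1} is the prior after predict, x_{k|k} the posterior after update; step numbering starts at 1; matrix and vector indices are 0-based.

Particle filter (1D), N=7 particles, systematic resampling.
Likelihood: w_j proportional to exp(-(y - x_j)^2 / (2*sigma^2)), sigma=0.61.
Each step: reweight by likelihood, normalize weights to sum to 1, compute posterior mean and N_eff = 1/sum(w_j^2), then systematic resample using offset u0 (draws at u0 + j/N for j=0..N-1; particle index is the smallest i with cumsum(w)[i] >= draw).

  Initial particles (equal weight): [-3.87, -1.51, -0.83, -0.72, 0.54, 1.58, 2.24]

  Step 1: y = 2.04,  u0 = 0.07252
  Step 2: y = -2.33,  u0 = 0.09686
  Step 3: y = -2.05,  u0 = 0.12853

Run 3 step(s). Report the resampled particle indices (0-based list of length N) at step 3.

step 1: w=[0.0000, 0.0000, 0.0000, 0.0000, 0.0278, 0.4303, 0.5419]  mean=1.9086  Neff=2.0853  idx=[5, 5, 5, 6, 6, 6, 6]
step 2: w=[0.3331, 0.3331, 0.3331, 0.0002, 0.0002, 0.0002, 0.0002]  mean=1.5805  Neff=3.0043  idx=[0, 0, 1, 1, 2, 2, 2]
step 3: w=[0.1429, 0.1429, 0.1429, 0.1429, 0.1429, 0.1429, 0.1429]  mean=1.5800  Neff=7.0000  idx=[0, 1, 2, 3, 4, 5, 6]

resampled_idx = [0, 1, 2, 3, 4, 5, 6]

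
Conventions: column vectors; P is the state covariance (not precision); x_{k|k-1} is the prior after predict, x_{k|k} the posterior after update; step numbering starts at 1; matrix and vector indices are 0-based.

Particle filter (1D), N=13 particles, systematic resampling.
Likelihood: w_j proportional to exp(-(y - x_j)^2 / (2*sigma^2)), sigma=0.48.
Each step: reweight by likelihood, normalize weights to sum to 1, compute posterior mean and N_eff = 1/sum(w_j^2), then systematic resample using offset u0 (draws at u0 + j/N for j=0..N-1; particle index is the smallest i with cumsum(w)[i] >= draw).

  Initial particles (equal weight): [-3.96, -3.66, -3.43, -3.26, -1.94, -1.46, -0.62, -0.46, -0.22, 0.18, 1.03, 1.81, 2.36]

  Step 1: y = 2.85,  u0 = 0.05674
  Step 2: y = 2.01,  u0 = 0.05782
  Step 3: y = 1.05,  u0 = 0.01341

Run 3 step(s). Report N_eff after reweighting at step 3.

N_eff = 4.1295

step 1: w=[0.0000, 0.0000, 0.0000, 0.0000, 0.0000, 0.0000, 0.0000, 0.0000, 0.0000, 0.0000, 0.0011, 0.1385, 0.8604]  mean=2.2823  Neff=1.3168  idx=[11, 11, 12, 12, 12, 12, 12, 12, 12, 12, 12, 12, 12]
step 2: w=[0.0893, 0.0893, 0.0747, 0.0747, 0.0747, 0.0747, 0.0747, 0.0747, 0.0747, 0.0747, 0.0747, 0.0747, 0.0747]  mean=2.2618  Neff=12.9390  idx=[0, 1, 2, 3, 4, 5, 6, 7, 8, 9, 10, 11, 12]
step 3: w=[0.3413, 0.3413, 0.0289, 0.0289, 0.0289, 0.0289, 0.0289, 0.0289, 0.0289, 0.0289, 0.0289, 0.0289, 0.0289]  mean=1.9845  Neff=4.1295  idx=[0, 0, 0, 0, 0, 1, 1, 1, 1, 2, 5, 8, 10]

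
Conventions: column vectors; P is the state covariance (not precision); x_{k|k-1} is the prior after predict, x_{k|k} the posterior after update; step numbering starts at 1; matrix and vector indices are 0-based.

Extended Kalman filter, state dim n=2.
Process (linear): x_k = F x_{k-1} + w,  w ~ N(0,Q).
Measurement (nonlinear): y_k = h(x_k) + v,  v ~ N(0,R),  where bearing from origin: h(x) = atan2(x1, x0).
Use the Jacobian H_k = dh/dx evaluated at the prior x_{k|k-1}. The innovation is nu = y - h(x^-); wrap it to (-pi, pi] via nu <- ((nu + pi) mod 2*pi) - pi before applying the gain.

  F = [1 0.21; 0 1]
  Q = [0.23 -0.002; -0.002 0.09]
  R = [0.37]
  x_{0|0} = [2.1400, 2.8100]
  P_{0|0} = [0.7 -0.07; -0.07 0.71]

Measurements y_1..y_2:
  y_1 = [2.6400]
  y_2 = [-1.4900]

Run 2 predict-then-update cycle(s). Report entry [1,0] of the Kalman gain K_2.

step 1: x^-=[2.7301, 2.8100]  P^-=[0.9319 0.0771; 0.0771 0.8000]  H_jac=[-0.1831 0.1779]  S=[0.4215]  K=[-0.3722; 0.3041]  nu=[1.8402]  x^+=[2.0452, 3.3696]  P^+=[0.8735 0.1248; 0.1248 0.7610]
step 2: x^-=[2.7528, 3.3696]  P^-=[1.1895 0.2826; 0.2826 0.8510]  H_jac=[-0.1780 0.1454]  S=[0.4110]  K=[-0.4151; 0.1787]  nu=[-2.3758]  x^+=[3.7389, 2.9451]  P^+=[1.1187 0.3131; 0.3131 0.8379]

K[1,0] = 0.1787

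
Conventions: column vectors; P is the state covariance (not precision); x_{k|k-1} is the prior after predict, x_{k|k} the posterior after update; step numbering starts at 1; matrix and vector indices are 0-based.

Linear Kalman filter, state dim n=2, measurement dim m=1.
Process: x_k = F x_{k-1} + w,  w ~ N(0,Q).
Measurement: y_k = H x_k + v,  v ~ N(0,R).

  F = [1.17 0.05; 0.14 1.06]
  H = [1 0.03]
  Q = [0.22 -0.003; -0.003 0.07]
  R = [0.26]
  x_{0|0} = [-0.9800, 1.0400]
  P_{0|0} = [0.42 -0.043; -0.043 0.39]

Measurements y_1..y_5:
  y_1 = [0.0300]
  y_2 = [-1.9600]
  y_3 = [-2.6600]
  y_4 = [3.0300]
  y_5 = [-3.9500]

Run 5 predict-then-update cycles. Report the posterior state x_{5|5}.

x_post = [-2.0923, 0.4824]

step 1: x^-=[-1.0946, 0.9652]  P^-=[0.7909 0.0328; 0.0328 0.5037]  S=[1.0533]  K=[0.7518; 0.0455]  nu=[1.0956]  x^+=[-0.2709, 1.0151]  P^+=[0.1956 -0.0032; -0.0032 0.5015]
step 2: x^-=[-0.2662, 1.0381]  P^-=[0.4886 0.0516; 0.0516 0.6364]  S=[0.7523]  K=[0.6516; 0.0940]  nu=[-1.7249]  x^+=[-1.3901, 0.8759]  P^+=[0.1692 0.0055; 0.0055 0.6297]
step 3: x^-=[-1.5826, 0.7339]  P^-=[0.4539 0.0650; 0.0650 0.7825]  S=[0.7185]  K=[0.6344; 0.1232]  nu=[-1.0994]  x^+=[-2.2801, 0.5985]  P^+=[0.1647 0.0089; 0.0089 0.7716]
step 4: x^-=[-2.6378, 0.3152]  P^-=[0.4484 0.0759; 0.0759 0.9428]  S=[0.7138]  K=[0.6314; 0.1460]  nu=[5.6584]  x^+=[0.9348, 1.1413]  P^+=[0.1639 0.0101; 0.0101 0.9276]
step 5: x^-=[1.1507, 1.3407]  P^-=[0.4478 0.0856; 0.0856 1.1185]  S=[0.7140]  K=[0.6308; 0.1670]  nu=[-5.1409]  x^+=[-2.0923, 0.4824]  P^+=[0.1637 0.0104; 0.0104 1.0986]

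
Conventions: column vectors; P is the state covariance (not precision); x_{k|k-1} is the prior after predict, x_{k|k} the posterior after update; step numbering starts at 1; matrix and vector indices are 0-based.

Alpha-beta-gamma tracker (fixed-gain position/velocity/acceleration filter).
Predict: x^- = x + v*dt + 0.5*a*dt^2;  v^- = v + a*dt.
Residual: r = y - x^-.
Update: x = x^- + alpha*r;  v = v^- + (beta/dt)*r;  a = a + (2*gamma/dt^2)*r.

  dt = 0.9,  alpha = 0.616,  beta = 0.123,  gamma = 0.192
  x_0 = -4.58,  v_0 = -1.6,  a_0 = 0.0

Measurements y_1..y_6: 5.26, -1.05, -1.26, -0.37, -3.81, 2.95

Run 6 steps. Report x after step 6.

x_post = 0.8738

step 1: x_pred=-6.0200  r=11.2800  x^+=0.9285  v^+=-0.0584  a^+=5.3476
step 2: x_pred=3.0417  r=-4.0917  x^+=0.5212  v^+=4.1952  a^+=3.4078
step 3: x_pred=5.6770  r=-6.9370  x^+=1.4038  v^+=6.3142  a^+=0.1191
step 4: x_pred=7.1348  r=-7.5048  x^+=2.5118  v^+=5.3957  a^+=-3.4387
step 5: x_pred=5.9753  r=-9.7853  x^+=-0.0524  v^+=0.9635  a^+=-8.0777
step 6: x_pred=-2.4567  r=5.4067  x^+=0.8738  v^+=-5.5674  a^+=-5.5145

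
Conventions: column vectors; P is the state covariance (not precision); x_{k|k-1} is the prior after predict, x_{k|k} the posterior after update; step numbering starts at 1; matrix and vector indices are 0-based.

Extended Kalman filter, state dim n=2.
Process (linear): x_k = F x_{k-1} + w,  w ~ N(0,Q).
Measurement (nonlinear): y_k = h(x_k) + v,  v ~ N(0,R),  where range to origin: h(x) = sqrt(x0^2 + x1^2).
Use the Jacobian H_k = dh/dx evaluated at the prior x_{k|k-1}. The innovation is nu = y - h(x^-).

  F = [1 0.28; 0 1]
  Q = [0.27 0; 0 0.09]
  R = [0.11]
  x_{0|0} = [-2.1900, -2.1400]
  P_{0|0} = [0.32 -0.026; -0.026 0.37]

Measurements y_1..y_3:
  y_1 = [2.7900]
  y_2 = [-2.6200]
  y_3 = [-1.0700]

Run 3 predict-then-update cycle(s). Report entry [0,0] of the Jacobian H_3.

H_jac[0,0] = 0.9979

step 1: x^-=[-2.7892, -2.1400]  P^-=[0.6044 0.0776; 0.0776 0.4600]  H_jac=[-0.7934 -0.6087]  S=[0.7359]  K=[-0.7159; -0.4642]  nu=[-0.7256]  x^+=[-2.2698, -1.8032]  P^+=[0.2273 -0.1669; -0.1669 0.3014]
step 2: x^-=[-2.7747, -1.8032]  P^-=[0.4275 -0.0825; -0.0825 0.3914]  H_jac=[-0.8385 -0.5449]  S=[0.4514]  K=[-0.6945; -0.3193]  nu=[-5.9291]  x^+=[1.3430, 0.0898]  P^+=[0.2098 -0.1826; -0.1826 0.3454]
step 3: x^-=[1.3682, 0.0898]  P^-=[0.4046 -0.0859; -0.0859 0.4354]  H_jac=[0.9979 0.0655]  S=[0.5035]  K=[0.7907; -0.1135]  nu=[-2.4411]  x^+=[-0.5619, 0.3670]  P^+=[0.0898 -0.0407; -0.0407 0.4289]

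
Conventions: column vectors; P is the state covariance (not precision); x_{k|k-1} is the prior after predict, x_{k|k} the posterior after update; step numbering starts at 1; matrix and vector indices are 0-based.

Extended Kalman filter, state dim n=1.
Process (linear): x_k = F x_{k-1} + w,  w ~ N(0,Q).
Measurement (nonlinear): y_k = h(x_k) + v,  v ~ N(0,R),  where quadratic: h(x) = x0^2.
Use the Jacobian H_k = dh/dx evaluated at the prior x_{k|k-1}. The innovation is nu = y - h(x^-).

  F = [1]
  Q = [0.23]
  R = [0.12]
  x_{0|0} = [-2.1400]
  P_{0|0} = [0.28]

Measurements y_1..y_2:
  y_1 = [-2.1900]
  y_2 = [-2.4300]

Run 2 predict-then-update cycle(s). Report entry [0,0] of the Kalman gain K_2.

K[0,0] = -0.6268

step 1: x^-=[-2.1400]  P^-=[0.5100]  H_jac=[-4.2800]  S=[9.4624]  K=[-0.2307]  nu=[-6.7696]  x^+=[-0.5784]  P^+=[0.0065]
step 2: x^-=[-0.5784]  P^-=[0.2365]  H_jac=[-1.1568]  S=[0.4364]  K=[-0.6268]  nu=[-2.7645]  x^+=[1.1544]  P^+=[0.0650]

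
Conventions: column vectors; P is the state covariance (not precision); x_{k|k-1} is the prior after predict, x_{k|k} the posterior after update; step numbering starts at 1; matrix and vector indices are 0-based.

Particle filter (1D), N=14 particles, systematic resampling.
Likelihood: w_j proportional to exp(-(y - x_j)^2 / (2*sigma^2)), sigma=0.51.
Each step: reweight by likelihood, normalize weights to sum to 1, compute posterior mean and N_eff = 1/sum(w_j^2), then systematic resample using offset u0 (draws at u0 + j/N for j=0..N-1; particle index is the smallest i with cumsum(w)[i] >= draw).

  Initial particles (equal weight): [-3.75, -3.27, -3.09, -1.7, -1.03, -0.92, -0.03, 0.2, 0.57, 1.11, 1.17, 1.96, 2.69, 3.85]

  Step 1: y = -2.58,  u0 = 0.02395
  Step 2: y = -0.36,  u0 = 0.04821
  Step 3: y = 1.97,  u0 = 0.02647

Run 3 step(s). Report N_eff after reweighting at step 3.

step 1: w=[0.0545, 0.3035, 0.4597, 0.1710, 0.0075, 0.0038, 0.0000, 0.0000, 0.0000, 0.0000, 0.0000, 0.0000, 0.0000, 0.0000]  mean=-2.9192  Neff=2.9789  idx=[0, 1, 1, 1, 1, 2, 2, 2, 2, 2, 2, 2, 3, 3]
step 2: w=[0.0000, 0.0000, 0.0000, 0.0000, 0.0000, 0.0000, 0.0000, 0.0000, 0.0000, 0.0000, 0.0000, 0.0000, 0.5000, 0.5000]  mean=-1.7001  Neff=2.0003  idx=[12, 12, 12, 12, 12, 12, 12, 13, 13, 13, 13, 13, 13, 13]
step 3: w=[0.0714, 0.0714, 0.0714, 0.0714, 0.0714, 0.0714, 0.0714, 0.0714, 0.0714, 0.0714, 0.0714, 0.0714, 0.0714, 0.0714]  mean=-1.7000  Neff=14.0000  idx=[0, 1, 2, 3, 4, 5, 6, 7, 8, 9, 10, 11, 12, 13]

N_eff = 14.0000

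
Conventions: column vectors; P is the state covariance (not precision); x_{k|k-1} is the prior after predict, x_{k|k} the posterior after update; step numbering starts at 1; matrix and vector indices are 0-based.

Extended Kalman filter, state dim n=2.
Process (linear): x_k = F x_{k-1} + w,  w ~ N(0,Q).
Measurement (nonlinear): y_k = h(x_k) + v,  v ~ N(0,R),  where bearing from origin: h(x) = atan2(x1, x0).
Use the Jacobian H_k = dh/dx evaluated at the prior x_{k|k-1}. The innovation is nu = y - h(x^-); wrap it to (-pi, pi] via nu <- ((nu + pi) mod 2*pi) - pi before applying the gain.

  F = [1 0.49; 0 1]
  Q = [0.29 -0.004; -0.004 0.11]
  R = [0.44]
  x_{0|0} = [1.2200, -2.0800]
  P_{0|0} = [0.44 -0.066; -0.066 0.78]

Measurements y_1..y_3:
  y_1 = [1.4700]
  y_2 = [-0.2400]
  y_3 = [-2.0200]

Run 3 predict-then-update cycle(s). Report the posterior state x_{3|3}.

step 1: x^-=[0.2008, -2.0800]  P^-=[0.8526 0.3122; 0.3122 0.8900]  H_jac=[0.4763 0.0460]  S=[0.6490]  K=[0.6479; 0.2922]  nu=[2.9446]  x^+=[2.1085, -1.2196]  P^+=[0.5802 0.1893; 0.1893 0.8346]
step 2: x^-=[1.5109, -1.2196]  P^-=[1.2561 0.5943; 0.5943 0.9446]  H_jac=[0.3235 0.4007]  S=[0.8772]  K=[0.7347; 0.6507]  nu=[0.4391]  x^+=[1.8335, -0.9339]  P^+=[0.7826 0.1749; 0.1749 0.5732]
step 3: x^-=[1.3759, -0.9339]  P^-=[1.3817 0.4518; 0.4518 0.6832]  H_jac=[0.3377 0.4976]  S=[0.9186]  K=[0.7527; 0.5362]  nu=[-1.4237]  x^+=[0.3043, -1.6972]  P^+=[0.8612 0.0811; 0.0811 0.4191]

x_post = [0.3043, -1.6972]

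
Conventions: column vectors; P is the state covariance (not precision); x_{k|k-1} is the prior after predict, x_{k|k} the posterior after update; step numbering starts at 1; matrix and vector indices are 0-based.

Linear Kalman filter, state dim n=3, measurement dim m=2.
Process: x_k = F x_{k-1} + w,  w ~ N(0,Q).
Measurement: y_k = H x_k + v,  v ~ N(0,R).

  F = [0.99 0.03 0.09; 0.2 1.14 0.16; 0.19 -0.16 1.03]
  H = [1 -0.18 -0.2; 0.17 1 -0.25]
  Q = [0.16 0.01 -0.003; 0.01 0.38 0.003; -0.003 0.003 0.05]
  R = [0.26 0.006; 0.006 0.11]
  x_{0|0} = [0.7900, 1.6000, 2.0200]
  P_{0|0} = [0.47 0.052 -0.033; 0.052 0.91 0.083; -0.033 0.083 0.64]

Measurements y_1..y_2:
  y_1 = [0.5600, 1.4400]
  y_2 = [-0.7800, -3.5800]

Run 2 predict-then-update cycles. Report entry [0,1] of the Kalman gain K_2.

K[0,1] = 0.1941

step 1: x^-=[1.0119, 2.3052, 1.9747]  P^-=[0.6243 0.2055 0.0996; 0.2055 1.6497 0.0575; 0.0996 0.0575 0.7258]  S=[0.8571 0.0135; 0.0135 1.8558]  K=[0.6596 0.1497; -0.1343 0.9010; -0.0643 -0.0572]  nu=[0.3580, -0.5435]  x^+=[1.1667, 1.7674, 1.9828]  P^+=[0.2071 0.0233 0.1525; 0.0233 0.1309 0.1464; 0.1525 0.1464 0.7161]
step 2: x^-=[1.3865, 2.5654, 1.9811]  P^-=[0.3983 0.1349 0.2587; 0.1349 0.6506 0.3135; 0.2587 0.3135 0.8305]  S=[0.5831 0.0068; 0.0068 0.6911]  K=[0.5504 0.1941; -0.0871 0.8620; 0.0594 0.2163]  nu=[-1.3085, -5.8858]  x^+=[-0.4763, -2.3941, 0.6305]  P^+=[0.1941 0.0441 0.2097; 0.0441 0.1337 0.1875; 0.2097 0.1875 0.7960]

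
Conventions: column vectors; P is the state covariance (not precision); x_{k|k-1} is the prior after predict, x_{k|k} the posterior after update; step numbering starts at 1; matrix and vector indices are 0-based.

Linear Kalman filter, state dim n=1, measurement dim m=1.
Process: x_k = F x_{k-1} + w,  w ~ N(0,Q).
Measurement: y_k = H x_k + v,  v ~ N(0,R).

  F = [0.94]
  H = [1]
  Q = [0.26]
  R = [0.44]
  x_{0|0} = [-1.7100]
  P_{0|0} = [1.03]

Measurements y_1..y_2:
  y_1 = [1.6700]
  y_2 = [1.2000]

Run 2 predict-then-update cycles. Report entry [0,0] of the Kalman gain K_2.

K[0,0] = 0.5522

step 1: x^-=[-1.6074]  P^-=[1.1701]  S=[1.6101]  K=[0.7267]  nu=[3.2774]  x^+=[0.7744]  P^+=[0.3198]
step 2: x^-=[0.7279]  P^-=[0.5425]  S=[0.9825]  K=[0.5522]  nu=[0.4721]  x^+=[0.9886]  P^+=[0.2430]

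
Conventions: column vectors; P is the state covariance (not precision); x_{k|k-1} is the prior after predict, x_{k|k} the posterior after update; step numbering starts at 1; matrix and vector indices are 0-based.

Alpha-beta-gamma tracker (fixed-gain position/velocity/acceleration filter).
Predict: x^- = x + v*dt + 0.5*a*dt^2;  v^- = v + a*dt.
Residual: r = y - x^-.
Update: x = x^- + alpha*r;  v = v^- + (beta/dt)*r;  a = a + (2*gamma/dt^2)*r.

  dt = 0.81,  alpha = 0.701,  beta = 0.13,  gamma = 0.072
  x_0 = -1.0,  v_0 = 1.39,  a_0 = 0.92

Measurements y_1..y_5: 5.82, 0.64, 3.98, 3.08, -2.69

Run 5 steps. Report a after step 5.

a_post = -2.8826

step 1: x_pred=0.4277  r=5.3923  x^+=4.2077  v^+=3.0006  a^+=2.1035
step 2: x_pred=7.3283  r=-6.6883  x^+=2.6398  v^+=3.6310  a^+=0.6356
step 3: x_pred=5.7894  r=-1.8094  x^+=4.5210  v^+=3.8554  a^+=0.2384
step 4: x_pred=7.7221  r=-4.6421  x^+=4.4680  v^+=3.3035  a^+=-0.7804
step 5: x_pred=6.8878  r=-9.5778  x^+=0.1738  v^+=1.1342  a^+=-2.8826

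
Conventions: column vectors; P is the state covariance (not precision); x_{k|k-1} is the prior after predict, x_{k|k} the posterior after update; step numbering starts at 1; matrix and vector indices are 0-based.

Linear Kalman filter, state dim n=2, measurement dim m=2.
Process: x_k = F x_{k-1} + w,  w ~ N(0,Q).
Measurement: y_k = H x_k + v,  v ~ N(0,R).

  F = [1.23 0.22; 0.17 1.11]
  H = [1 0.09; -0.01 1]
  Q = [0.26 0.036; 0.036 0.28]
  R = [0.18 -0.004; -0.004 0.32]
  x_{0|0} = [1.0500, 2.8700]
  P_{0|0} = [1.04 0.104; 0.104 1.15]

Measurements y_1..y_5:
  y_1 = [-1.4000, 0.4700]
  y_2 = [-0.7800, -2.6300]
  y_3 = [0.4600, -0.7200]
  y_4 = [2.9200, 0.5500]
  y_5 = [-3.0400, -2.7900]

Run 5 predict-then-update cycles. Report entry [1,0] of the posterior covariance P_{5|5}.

P_post[1,0] = -0.0017

step 1: x^-=[1.9229, 3.3642]  P^-=[1.9454 0.6802; 0.6802 1.7662]  S=[2.2621 0.8151; 0.8151 2.0728]  K=[0.8997 -0.0350; 0.0759 0.8190]  nu=[-3.6257, -2.8750]  x^+=[-1.2383, 0.7346]  P^+=[0.1633 -0.0132; -0.0132 0.2616]
step 2: x^-=[-1.3615, 0.6049]  P^-=[0.5125 0.1156; 0.1156 0.6021]  S=[0.7182 0.1605; 0.1605 0.9199]  K=[0.7297 -0.0073; 0.0940 0.6369]  nu=[0.5271, -3.2485]  x^+=[-0.9532, -1.4146]  P^+=[0.1317 -0.0039; -0.0039 0.2034]
step 3: x^-=[-1.4837, -1.7322]  P^-=[0.4670 0.1077; 0.1077 0.5329]  S=[0.6707 0.1469; 0.1469 0.8508]  K=[0.7111 -0.0017; 0.0989 0.6080]  nu=[2.0996, 0.9974]  x^+=[0.0077, -0.9181]  P^+=[0.1282 -0.0021; -0.0021 0.1942]
step 4: x^-=[-0.1925, -1.0178]  P^-=[0.4622 0.1073; 0.1073 0.5221]  S=[0.6657 0.1455; 0.1455 0.8400]  K=[0.7089 -0.0006; 0.0999 0.6030]  nu=[3.2041, 1.5659]  x^+=[2.0779, 0.2465]  P^+=[0.1278 -0.0018; -0.0018 0.1925]
step 5: x^-=[2.6101, 0.6268]  P^-=[0.4617 0.1073; 0.1073 0.5203]  S=[0.6652 0.1454; 0.1454 0.8382]  K=[0.7086 -0.0004; 0.1001 0.6021]  nu=[-5.7065, -3.3907]  x^+=[-1.4323, -1.9857]  P^+=[0.1277 -0.0017; -0.0017 0.1922]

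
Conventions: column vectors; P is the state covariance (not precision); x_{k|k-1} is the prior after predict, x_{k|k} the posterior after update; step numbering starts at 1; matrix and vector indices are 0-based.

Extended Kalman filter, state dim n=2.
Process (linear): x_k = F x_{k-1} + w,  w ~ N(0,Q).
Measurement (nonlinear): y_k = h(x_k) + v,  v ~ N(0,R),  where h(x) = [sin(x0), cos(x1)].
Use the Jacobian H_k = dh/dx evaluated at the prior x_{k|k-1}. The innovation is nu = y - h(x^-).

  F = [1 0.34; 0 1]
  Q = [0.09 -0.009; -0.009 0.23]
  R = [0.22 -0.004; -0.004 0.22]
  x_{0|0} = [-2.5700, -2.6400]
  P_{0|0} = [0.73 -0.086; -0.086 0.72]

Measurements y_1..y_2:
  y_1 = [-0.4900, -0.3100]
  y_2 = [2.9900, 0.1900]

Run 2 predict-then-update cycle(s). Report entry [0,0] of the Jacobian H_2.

step 1: x^-=[-3.4676, -2.6400]  P^-=[0.8448 0.1498; 0.1498 0.9500]  H_jac=[-0.9473 0.0000; 0.0000 0.4808]  S=[0.9781 -0.0722; -0.0722 0.4396]  K=[-0.8160 0.0298; -0.0692 1.0276]  nu=[-0.8103, 0.5668]  x^+=[-2.7896, -2.0014]  P^+=[0.1896 0.0204; 0.0204 0.4708]
step 2: x^-=[-3.4701, -2.0014]  P^-=[0.3479 0.1715; 0.1715 0.7008]  H_jac=[-0.9465 0.0000; 0.0000 0.9087]  S=[0.5317 -0.1515; -0.1515 0.7986]  K=[-0.5960 0.0821; -0.0825 0.7817]  nu=[2.6674, 0.6075]  x^+=[-5.0099, -1.7468]  P^+=[0.1389 0.0225; 0.0225 0.1896]

H_jac[0,0] = -0.9465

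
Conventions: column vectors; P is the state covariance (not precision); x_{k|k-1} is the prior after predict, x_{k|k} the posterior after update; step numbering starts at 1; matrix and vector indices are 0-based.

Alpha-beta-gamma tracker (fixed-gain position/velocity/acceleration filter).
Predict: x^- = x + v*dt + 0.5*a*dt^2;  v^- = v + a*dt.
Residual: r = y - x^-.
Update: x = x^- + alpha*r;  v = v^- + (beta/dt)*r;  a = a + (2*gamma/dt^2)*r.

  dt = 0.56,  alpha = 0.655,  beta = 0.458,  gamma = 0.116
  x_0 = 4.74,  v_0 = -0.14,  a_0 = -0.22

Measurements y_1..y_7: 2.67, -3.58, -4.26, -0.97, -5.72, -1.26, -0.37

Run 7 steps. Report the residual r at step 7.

step 1: x_pred=4.6271  r=-1.9571  x^+=3.3452  v^+=-1.8638  a^+=-1.6679
step 2: x_pred=2.0399  r=-5.6199  x^+=-1.6411  v^+=-7.3941  a^+=-5.8255
step 3: x_pred=-6.6953  r=2.4353  x^+=-5.1002  v^+=-8.6647  a^+=-4.0239
step 4: x_pred=-10.5833  r=9.6133  x^+=-4.2866  v^+=-3.0557  a^+=3.0880
step 5: x_pred=-5.5136  r=-0.2064  x^+=-5.6488  v^+=-1.4952  a^+=2.9354
step 6: x_pred=-6.0258  r=4.7658  x^+=-2.9042  v^+=4.0464  a^+=6.4611
step 7: x_pred=0.3748  r=-0.7448  x^+=-0.1130  v^+=7.0554  a^+=5.9101

resid = -0.7448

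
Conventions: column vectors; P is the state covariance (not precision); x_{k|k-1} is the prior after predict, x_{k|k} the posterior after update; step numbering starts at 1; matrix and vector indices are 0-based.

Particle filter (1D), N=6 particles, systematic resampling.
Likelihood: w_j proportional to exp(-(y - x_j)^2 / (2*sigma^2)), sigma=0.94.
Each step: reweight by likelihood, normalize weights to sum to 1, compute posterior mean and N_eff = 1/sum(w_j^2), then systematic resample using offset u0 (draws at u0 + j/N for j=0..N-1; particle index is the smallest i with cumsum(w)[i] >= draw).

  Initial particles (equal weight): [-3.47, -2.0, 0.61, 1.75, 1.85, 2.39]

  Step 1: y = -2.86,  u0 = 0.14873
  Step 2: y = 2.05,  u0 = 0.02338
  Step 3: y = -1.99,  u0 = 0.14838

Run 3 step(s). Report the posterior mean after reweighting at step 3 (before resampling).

step 1: w=[0.5514, 0.4479, 0.0007, 0.0000, 0.0000, 0.0000]  mean=-2.8086  Neff=1.9817  idx=[0, 0, 0, 1, 1, 1]
step 2: w=[0.0001, 0.0001, 0.0001, 0.3332, 0.3332, 0.3332]  mean=-2.0005  Neff=3.0021  idx=[3, 3, 4, 4, 5, 5]
step 3: w=[0.1667, 0.1667, 0.1667, 0.1667, 0.1667, 0.1667]  mean=-2.0000  Neff=6.0000  idx=[0, 1, 2, 3, 4, 5]

post_mean = -2.0000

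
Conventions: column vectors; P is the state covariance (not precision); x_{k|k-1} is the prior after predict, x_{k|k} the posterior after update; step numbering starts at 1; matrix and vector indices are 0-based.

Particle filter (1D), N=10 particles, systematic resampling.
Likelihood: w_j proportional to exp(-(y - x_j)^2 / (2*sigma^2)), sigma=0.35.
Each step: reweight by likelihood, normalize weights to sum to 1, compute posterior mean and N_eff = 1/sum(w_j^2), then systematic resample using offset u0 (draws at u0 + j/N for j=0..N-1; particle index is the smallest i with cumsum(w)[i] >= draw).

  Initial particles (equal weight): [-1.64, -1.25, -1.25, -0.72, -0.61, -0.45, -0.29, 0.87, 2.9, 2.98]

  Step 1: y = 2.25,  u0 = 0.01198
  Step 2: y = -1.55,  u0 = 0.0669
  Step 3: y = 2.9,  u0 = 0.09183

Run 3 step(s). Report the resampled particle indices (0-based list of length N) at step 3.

step 1: w=[0.0000, 0.0000, 0.0000, 0.0000, 0.0000, 0.0000, 0.0000, 0.0014, 0.6099, 0.3887]  mean=2.9282  Neff=1.9119  idx=[8, 8, 8, 8, 8, 8, 9, 9, 9, 9]
step 2: w=[0.1610, 0.1610, 0.1610, 0.1610, 0.1610, 0.1610, 0.0086, 0.0086, 0.0086, 0.0086]  mean=2.9027  Neff=6.4216  idx=[0, 1, 1, 2, 2, 3, 4, 4, 5, 6]
step 3: w=[0.1003, 0.1003, 0.1003, 0.1003, 0.1003, 0.1003, 0.1003, 0.1003, 0.1003, 0.0977]  mean=2.9078  Neff=9.9994  idx=[0, 1, 2, 3, 4, 5, 6, 7, 8, 9]

resampled_idx = [0, 1, 2, 3, 4, 5, 6, 7, 8, 9]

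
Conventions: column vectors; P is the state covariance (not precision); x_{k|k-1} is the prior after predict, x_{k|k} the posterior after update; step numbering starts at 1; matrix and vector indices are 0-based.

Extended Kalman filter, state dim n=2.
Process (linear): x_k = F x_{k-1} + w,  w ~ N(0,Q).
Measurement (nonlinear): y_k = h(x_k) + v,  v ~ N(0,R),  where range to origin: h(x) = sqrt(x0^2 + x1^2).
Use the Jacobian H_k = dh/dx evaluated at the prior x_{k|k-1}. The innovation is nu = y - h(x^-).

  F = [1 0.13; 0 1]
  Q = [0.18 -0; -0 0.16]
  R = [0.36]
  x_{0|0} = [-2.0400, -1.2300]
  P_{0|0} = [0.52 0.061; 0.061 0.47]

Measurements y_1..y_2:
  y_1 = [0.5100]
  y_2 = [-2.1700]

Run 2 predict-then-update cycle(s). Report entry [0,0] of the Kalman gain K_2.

step 1: x^-=[-2.1999, -1.2300]  P^-=[0.7238 0.1221; 0.1221 0.6300]  H_jac=[-0.8728 -0.4880]  S=[1.1655]  K=[-0.5932; -0.3552]  nu=[-2.0104]  x^+=[-1.0074, -0.5158]  P^+=[0.3137 -0.1235; -0.1235 0.4829]
step 2: x^-=[-1.0744, -0.5158]  P^-=[0.4698 -0.0607; -0.0607 0.6429]  H_jac=[-0.9015 -0.4328]  S=[0.8148]  K=[-0.4875; -0.2743]  nu=[-3.3618]  x^+=[0.5644, 0.4064]  P^+=[0.2761 -0.1697; -0.1697 0.5816]

K[0,0] = -0.4875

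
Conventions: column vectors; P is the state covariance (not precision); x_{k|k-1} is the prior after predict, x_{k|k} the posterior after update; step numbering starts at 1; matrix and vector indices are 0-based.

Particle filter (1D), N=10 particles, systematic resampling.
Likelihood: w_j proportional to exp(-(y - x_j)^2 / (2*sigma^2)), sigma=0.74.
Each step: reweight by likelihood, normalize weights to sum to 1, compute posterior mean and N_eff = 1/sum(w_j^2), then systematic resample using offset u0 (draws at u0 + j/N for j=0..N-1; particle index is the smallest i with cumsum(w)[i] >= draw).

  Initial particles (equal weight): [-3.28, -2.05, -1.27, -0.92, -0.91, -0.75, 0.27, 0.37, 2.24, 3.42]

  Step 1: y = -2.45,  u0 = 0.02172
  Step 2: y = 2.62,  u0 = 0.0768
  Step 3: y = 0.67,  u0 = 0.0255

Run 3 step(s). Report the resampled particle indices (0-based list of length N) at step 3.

resampled_idx = [0, 1, 2, 3, 4, 5, 6, 7, 8, 9]

step 1: w=[0.2688, 0.4356, 0.1414, 0.0595, 0.0578, 0.0360, 0.0006, 0.0004, 0.0000, 0.0000]  mean=-2.0881  Neff=3.4465  idx=[0, 0, 0, 1, 1, 1, 1, 2, 2, 4]
step 2: w=[0.0000, 0.0000, 0.0000, 0.0002, 0.0002, 0.0002, 0.0002, 0.0742, 0.0742, 0.8509]  mean=-0.9642  Neff=1.3606  idx=[8, 9, 9, 9, 9, 9, 9, 9, 9, 9]
step 3: w=[0.0338, 0.1074, 0.1074, 0.1074, 0.1074, 0.1074, 0.1074, 0.1074, 0.1074, 0.1074]  mean=-0.9222  Neff=9.5351  idx=[0, 1, 2, 3, 4, 5, 6, 7, 8, 9]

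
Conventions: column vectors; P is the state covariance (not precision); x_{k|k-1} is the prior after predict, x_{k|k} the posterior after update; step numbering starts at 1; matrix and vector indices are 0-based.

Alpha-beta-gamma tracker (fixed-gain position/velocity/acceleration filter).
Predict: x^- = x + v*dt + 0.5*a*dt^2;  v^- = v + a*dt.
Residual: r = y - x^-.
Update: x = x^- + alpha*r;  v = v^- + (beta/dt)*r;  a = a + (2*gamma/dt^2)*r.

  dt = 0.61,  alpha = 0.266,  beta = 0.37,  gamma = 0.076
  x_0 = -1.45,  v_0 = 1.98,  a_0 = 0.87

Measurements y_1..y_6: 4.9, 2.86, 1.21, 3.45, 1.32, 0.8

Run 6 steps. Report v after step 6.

v_post = -7.9543

step 1: x_pred=-0.0803  r=4.9803  x^+=1.2444  v^+=5.5316  a^+=2.9044
step 2: x_pred=5.1591  r=-2.2991  x^+=4.5475  v^+=5.9088  a^+=1.9653
step 3: x_pred=8.5175  r=-7.3075  x^+=6.5737  v^+=2.6752  a^+=-1.0198
step 4: x_pred=8.0158  r=-4.5658  x^+=6.8013  v^+=-0.7163  a^+=-2.8849
step 5: x_pred=5.8276  r=-4.5076  x^+=4.6286  v^+=-5.2102  a^+=-4.7262
step 6: x_pred=0.5710  r=0.2290  x^+=0.6319  v^+=-7.9543  a^+=-4.6327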